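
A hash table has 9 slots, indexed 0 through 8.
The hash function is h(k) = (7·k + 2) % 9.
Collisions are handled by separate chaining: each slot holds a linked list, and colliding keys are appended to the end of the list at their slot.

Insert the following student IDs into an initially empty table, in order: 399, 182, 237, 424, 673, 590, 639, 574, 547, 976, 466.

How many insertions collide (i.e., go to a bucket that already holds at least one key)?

4

399 → bucket 5
182 → bucket 7
237 → bucket 5 (collision)
424 → bucket 0
673 → bucket 6
590 → bucket 1
639 → bucket 2
574 → bucket 6 (collision)
547 → bucket 6 (collision)
976 → bucket 3
466 → bucket 6 (collision)
Final buckets:
0: 424
1: 590
2: 639
3: 976
4: _
5: 399 -> 237
6: 673 -> 574 -> 547 -> 466
7: 182
8: _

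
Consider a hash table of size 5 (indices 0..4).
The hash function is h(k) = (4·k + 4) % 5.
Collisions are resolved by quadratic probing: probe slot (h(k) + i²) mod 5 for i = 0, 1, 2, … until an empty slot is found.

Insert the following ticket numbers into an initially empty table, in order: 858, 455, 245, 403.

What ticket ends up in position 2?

403

858: h=1 → slot 1
455: h=4 → slot 4
245: h=4, probe 4,0 → slot 0
403: h=1, probe 1,2 → slot 2
Table: [245, 858, 403, ∅, 455]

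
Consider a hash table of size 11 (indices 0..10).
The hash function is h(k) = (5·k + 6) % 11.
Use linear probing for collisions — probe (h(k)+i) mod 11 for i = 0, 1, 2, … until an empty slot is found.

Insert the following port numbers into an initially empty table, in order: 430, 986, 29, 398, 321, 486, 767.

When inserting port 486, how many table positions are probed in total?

430 hashes to 0; slot 0 is free => place at 0.
986 hashes to 8; slot 8 is free => place at 8.
29 hashes to 8; 8 taken => place at 9.
398 hashes to 5; slot 5 is free => place at 5.
321 hashes to 5; 5 taken => place at 6.
486 hashes to 5; 5,6 taken => place at 7.
767 hashes to 2; slot 2 is free => place at 2.
Table: [430, -, 767, -, -, 398, 321, 486, 986, 29, -]

3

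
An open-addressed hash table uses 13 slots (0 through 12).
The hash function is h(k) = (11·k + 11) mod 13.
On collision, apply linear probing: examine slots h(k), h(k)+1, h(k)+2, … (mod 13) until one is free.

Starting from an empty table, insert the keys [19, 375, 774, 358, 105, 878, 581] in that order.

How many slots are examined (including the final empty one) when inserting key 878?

19: h=12 → slot 12
375: h=2 → slot 2
774: h=10 → slot 10
358: h=10, probe 10,11 → slot 11
105: h=9 → slot 9
878: h=10, probe 10,11,12,0 → slot 0
581: h=6 → slot 6
Table: [878, _, 375, _, _, _, 581, _, _, 105, 774, 358, 19]

4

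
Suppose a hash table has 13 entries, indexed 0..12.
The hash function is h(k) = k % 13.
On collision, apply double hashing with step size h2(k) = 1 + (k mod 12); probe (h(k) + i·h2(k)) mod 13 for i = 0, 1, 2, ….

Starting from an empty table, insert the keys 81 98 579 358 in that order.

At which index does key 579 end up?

11

81: h=3 -> slot 3
98: h=7 -> slot 7
579: h=7, h2=4, probe 7,11 -> slot 11
358: h=7, h2=11, probe 7,5 -> slot 5
Table: [—, —, —, 81, —, 358, —, 98, —, —, —, 579, —]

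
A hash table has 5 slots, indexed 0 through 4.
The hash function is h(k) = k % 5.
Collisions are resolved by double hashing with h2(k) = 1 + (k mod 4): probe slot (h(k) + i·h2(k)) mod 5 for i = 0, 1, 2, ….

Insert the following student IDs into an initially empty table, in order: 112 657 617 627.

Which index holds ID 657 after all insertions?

4

Insert 112: h=2, slot 2 empty -> index 2.
Insert 657: h=2, h2=2, slot 2 occupied -> index 4.
Insert 617: h=2, h2=2, slots 2,4 occupied -> index 1.
Insert 627: h=2, h2=4, slots 2,1 occupied -> index 0.
Table: [627, 617, 112, —, 657]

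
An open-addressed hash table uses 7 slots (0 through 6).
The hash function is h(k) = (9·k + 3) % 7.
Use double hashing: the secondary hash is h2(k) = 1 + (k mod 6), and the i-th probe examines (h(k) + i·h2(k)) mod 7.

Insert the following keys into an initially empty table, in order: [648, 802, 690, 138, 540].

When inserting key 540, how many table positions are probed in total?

3

648: h=4 => slot 4
802: h=4, h2=5, probe 4,2 => slot 2
690: h=4, h2=1, probe 4,5 => slot 5
138: h=6 => slot 6
540: h=5, h2=1, probe 5,6,0 => slot 0
Table: [540, —, 802, —, 648, 690, 138]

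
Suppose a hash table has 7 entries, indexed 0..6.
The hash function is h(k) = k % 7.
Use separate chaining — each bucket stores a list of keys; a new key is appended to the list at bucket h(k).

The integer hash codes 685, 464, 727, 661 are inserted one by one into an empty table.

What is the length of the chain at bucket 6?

685 -> bucket 6
464 -> bucket 2
727 -> bucket 6 (collision)
661 -> bucket 3
Final buckets:
0: ∅
1: ∅
2: 464
3: 661
4: ∅
5: ∅
6: 685 -> 727

2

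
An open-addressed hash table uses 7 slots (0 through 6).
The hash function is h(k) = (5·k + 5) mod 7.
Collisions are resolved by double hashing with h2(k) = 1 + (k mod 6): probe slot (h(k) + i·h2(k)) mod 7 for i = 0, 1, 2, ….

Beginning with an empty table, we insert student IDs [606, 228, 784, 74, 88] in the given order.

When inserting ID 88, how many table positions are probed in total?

Insert 606: h=4, slot 4 empty => index 4.
Insert 228: h=4, h2=1, slot 4 occupied => index 5.
Insert 784: h=5, h2=5, slot 5 occupied => index 3.
Insert 74: h=4, h2=3, slot 4 occupied => index 0.
Insert 88: h=4, h2=5, slot 4 occupied => index 2.
Table: [74, _, 88, 784, 606, 228, _]

2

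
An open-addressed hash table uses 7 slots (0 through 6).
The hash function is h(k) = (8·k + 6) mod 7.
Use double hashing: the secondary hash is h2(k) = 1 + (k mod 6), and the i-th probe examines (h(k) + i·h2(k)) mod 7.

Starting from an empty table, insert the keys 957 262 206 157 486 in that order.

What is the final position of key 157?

6

957: h=4 -> slot 4
262: h=2 -> slot 2
206: h=2, h2=3, probe 2,5 -> slot 5
157: h=2, h2=2, probe 2,4,6 -> slot 6
486: h=2, h2=1, probe 2,3 -> slot 3
Table: [∅, ∅, 262, 486, 957, 206, 157]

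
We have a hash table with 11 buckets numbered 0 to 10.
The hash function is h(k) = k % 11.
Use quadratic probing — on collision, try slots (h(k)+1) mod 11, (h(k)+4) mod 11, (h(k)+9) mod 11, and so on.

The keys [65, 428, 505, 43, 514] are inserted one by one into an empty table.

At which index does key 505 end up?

3

Insert 65: h=10, slot 10 empty → index 10.
Insert 428: h=10, slot 10 occupied → index 0.
Insert 505: h=10, slots 10,0 occupied → index 3.
Insert 43: h=10, slots 10,0,3 occupied → index 8.
Insert 514: h=8, slot 8 occupied → index 9.
Table: [428, ∅, ∅, 505, ∅, ∅, ∅, ∅, 43, 514, 65]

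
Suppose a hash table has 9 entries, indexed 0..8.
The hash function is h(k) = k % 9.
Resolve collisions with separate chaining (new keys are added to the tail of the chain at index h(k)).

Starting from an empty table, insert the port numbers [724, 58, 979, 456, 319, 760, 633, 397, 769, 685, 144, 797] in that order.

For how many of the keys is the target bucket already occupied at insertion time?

5

Insert 724: h=4, bucket 4 empty -> new chain.
Insert 58: h=4, bucket 4 nonempty -> append to chain.
Insert 979: h=7, bucket 7 empty -> new chain.
Insert 456: h=6, bucket 6 empty -> new chain.
Insert 319: h=4, bucket 4 nonempty -> append to chain.
Insert 760: h=4, bucket 4 nonempty -> append to chain.
Insert 633: h=3, bucket 3 empty -> new chain.
Insert 397: h=1, bucket 1 empty -> new chain.
Insert 769: h=4, bucket 4 nonempty -> append to chain.
Insert 685: h=1, bucket 1 nonempty -> append to chain.
Insert 144: h=0, bucket 0 empty -> new chain.
Insert 797: h=5, bucket 5 empty -> new chain.
Final buckets:
0: 144
1: 397 -> 685
2: —
3: 633
4: 724 -> 58 -> 319 -> 760 -> 769
5: 797
6: 456
7: 979
8: —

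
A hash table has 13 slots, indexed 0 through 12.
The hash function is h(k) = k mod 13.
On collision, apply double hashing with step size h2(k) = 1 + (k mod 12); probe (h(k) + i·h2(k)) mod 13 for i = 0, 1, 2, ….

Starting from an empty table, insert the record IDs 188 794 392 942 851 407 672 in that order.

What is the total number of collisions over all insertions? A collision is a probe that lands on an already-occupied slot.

2

188 hashes to 6; slot 6 is free → place at 6.
794 hashes to 1; slot 1 is free → place at 1.
392 hashes to 2; slot 2 is free → place at 2.
942 hashes to 6, h2=7; 6 taken → place at 0.
851 hashes to 6, h2=12; 6 taken → place at 5.
407 hashes to 4; slot 4 is free → place at 4.
672 hashes to 9; slot 9 is free → place at 9.
Table: [942, 794, 392, -, 407, 851, 188, -, -, 672, -, -, -]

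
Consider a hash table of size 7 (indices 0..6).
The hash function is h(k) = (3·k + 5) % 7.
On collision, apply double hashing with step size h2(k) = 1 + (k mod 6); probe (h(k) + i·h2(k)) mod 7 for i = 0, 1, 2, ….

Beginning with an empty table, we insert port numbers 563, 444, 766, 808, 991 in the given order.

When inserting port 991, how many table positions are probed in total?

563: h=0 => slot 0
444: h=0, h2=1, probe 0,1 => slot 1
766: h=0, h2=5, probe 0,5 => slot 5
808: h=0, h2=5, probe 0,5,3 => slot 3
991: h=3, h2=2, probe 3,5,0,2 => slot 2
Table: [563, 444, 991, 808, ., 766, .]

4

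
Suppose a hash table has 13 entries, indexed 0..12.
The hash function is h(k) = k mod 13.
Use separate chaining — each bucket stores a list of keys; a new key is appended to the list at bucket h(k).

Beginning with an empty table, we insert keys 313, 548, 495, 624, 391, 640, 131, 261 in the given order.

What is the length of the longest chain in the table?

5

Insert 313: h=1, bucket 1 empty → new chain.
Insert 548: h=2, bucket 2 empty → new chain.
Insert 495: h=1, bucket 1 nonempty → append to chain.
Insert 624: h=0, bucket 0 empty → new chain.
Insert 391: h=1, bucket 1 nonempty → append to chain.
Insert 640: h=3, bucket 3 empty → new chain.
Insert 131: h=1, bucket 1 nonempty → append to chain.
Insert 261: h=1, bucket 1 nonempty → append to chain.
Final buckets:
0: 624
1: 313 -> 495 -> 391 -> 131 -> 261
2: 548
3: 640
4: ∅
5: ∅
6: ∅
7: ∅
8: ∅
9: ∅
10: ∅
11: ∅
12: ∅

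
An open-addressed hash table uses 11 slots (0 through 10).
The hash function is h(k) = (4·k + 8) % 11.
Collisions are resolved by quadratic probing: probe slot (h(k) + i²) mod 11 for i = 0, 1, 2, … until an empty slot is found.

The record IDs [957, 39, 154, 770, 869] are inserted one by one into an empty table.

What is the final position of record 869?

Insert 957: h=8, slot 8 empty → index 8.
Insert 39: h=10, slot 10 empty → index 10.
Insert 154: h=8, slot 8 occupied → index 9.
Insert 770: h=8, slots 8,9 occupied → index 1.
Insert 869: h=8, slots 8,9,1 occupied → index 6.
Table: [-, 770, -, -, -, -, 869, -, 957, 154, 39]

6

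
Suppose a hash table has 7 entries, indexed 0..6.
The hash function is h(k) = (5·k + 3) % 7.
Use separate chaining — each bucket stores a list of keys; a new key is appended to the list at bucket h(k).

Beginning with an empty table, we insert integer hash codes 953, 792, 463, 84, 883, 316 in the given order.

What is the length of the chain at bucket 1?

953 -> bucket 1
792 -> bucket 1 (collision)
463 -> bucket 1 (collision)
84 -> bucket 3
883 -> bucket 1 (collision)
316 -> bucket 1 (collision)
Final buckets:
0: -
1: 953 -> 792 -> 463 -> 883 -> 316
2: -
3: 84
4: -
5: -
6: -

5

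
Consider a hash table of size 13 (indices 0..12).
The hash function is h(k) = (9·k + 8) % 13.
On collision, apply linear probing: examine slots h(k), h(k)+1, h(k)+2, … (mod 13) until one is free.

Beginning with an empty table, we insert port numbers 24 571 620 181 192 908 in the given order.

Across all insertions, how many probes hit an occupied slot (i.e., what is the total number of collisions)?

24 hashes to 3; slot 3 is free => place at 3.
571 hashes to 12; slot 12 is free => place at 12.
620 hashes to 11; slot 11 is free => place at 11.
181 hashes to 12; 12 taken => place at 0.
192 hashes to 7; slot 7 is free => place at 7.
908 hashes to 3; 3 taken => place at 4.
Table: [181, _, _, 24, 908, _, _, 192, _, _, _, 620, 571]

2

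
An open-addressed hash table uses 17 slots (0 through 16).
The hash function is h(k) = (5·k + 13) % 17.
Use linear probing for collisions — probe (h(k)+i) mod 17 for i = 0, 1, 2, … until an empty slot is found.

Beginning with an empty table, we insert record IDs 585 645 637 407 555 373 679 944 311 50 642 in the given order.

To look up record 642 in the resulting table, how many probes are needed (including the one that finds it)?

Insert 585: h=14, slot 14 empty → index 14.
Insert 645: h=8, slot 8 empty → index 8.
Insert 637: h=2, slot 2 empty → index 2.
Insert 407: h=8, slot 8 occupied → index 9.
Insert 555: h=0, slot 0 empty → index 0.
Insert 373: h=8, slots 8,9 occupied → index 10.
Insert 679: h=8, slots 8,9,10 occupied → index 11.
Insert 944: h=7, slot 7 empty → index 7.
Insert 311: h=4, slot 4 empty → index 4.
Insert 50: h=8, slots 8,9,10,11 occupied → index 12.
Insert 642: h=10, slots 10,11,12 occupied → index 13.
Table: [555, ., 637, ., 311, ., ., 944, 645, 407, 373, 679, 50, 642, 585, ., .]
Lookup 642: h=10, probe 10,11,12,13 → found at 13.

4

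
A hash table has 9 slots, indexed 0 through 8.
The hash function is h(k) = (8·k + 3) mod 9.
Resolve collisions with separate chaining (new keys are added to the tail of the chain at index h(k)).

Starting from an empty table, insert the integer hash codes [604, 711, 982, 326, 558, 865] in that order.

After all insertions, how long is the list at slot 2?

Insert 604: h=2, bucket 2 empty → new chain.
Insert 711: h=3, bucket 3 empty → new chain.
Insert 982: h=2, bucket 2 nonempty → append to chain.
Insert 326: h=1, bucket 1 empty → new chain.
Insert 558: h=3, bucket 3 nonempty → append to chain.
Insert 865: h=2, bucket 2 nonempty → append to chain.
Final buckets:
0: ∅
1: 326
2: 604 -> 982 -> 865
3: 711 -> 558
4: ∅
5: ∅
6: ∅
7: ∅
8: ∅

3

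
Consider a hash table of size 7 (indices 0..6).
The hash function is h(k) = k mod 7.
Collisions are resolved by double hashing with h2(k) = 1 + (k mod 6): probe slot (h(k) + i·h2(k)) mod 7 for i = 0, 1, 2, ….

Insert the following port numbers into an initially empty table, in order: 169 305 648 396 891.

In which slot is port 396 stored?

6

Insert 169: h=1, slot 1 empty → index 1.
Insert 305: h=4, slot 4 empty → index 4.
Insert 648: h=4, h2=1, slot 4 occupied → index 5.
Insert 396: h=4, h2=1, slots 4,5 occupied → index 6.
Insert 891: h=2, slot 2 empty → index 2.
Table: [_, 169, 891, _, 305, 648, 396]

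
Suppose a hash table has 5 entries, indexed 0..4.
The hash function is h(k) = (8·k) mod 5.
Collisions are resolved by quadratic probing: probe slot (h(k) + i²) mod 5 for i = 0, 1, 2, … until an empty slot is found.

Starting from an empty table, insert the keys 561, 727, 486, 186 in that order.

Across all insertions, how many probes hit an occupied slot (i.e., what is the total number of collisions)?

561: h=3 → slot 3
727: h=1 → slot 1
486: h=3, probe 3,4 → slot 4
186: h=3, probe 3,4,2 → slot 2
Table: [., 727, 186, 561, 486]

3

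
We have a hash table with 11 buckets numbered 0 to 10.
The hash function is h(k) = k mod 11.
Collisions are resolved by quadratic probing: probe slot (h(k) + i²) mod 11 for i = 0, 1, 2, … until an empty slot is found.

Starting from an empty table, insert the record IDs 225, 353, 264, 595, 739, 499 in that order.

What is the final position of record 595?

225: h=5 -> slot 5
353: h=1 -> slot 1
264: h=0 -> slot 0
595: h=1, probe 1,2 -> slot 2
739: h=2, probe 2,3 -> slot 3
499: h=4 -> slot 4
Table: [264, 353, 595, 739, 499, 225, ∅, ∅, ∅, ∅, ∅]

2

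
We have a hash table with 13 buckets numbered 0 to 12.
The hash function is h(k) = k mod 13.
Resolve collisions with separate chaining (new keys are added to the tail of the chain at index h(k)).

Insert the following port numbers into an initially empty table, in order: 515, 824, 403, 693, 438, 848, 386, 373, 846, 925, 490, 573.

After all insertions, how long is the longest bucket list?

Insert 515: h=8, bucket 8 empty -> new chain.
Insert 824: h=5, bucket 5 empty -> new chain.
Insert 403: h=0, bucket 0 empty -> new chain.
Insert 693: h=4, bucket 4 empty -> new chain.
Insert 438: h=9, bucket 9 empty -> new chain.
Insert 848: h=3, bucket 3 empty -> new chain.
Insert 386: h=9, bucket 9 nonempty -> append to chain.
Insert 373: h=9, bucket 9 nonempty -> append to chain.
Insert 846: h=1, bucket 1 empty -> new chain.
Insert 925: h=2, bucket 2 empty -> new chain.
Insert 490: h=9, bucket 9 nonempty -> append to chain.
Insert 573: h=1, bucket 1 nonempty -> append to chain.
Final buckets:
0: 403
1: 846 -> 573
2: 925
3: 848
4: 693
5: 824
6: .
7: .
8: 515
9: 438 -> 386 -> 373 -> 490
10: .
11: .
12: .

4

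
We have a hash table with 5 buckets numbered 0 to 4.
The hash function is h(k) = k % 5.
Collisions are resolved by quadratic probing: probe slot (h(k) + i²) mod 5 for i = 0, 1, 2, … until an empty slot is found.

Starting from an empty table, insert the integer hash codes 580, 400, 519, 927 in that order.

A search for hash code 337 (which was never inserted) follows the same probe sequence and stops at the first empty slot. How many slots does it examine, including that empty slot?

Insert 580: h=0, slot 0 empty → index 0.
Insert 400: h=0, slot 0 occupied → index 1.
Insert 519: h=4, slot 4 empty → index 4.
Insert 927: h=2, slot 2 empty → index 2.
Table: [580, 400, 927, ∅, 519]
Lookup 337: h=2, probe 2,3 → slot 3 empty, not found.

2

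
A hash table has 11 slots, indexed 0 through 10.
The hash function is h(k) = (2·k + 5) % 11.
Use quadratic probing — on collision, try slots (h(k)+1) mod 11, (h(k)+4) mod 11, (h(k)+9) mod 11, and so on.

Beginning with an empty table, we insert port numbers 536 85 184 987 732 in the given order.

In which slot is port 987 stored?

8

536 hashes to 10; slot 10 is free -> place at 10.
85 hashes to 10; 10 taken -> place at 0.
184 hashes to 10; 10,0 taken -> place at 3.
987 hashes to 10; 10,0,3 taken -> place at 8.
732 hashes to 6; slot 6 is free -> place at 6.
Table: [85, ., ., 184, ., ., 732, ., 987, ., 536]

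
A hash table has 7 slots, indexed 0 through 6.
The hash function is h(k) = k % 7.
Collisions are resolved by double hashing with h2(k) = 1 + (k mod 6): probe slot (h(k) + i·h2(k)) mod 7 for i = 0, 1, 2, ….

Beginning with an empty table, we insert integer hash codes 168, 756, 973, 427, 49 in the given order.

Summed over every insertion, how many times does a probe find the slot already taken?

7

Insert 168: h=0, slot 0 empty → index 0.
Insert 756: h=0, h2=1, slot 0 occupied → index 1.
Insert 973: h=0, h2=2, slot 0 occupied → index 2.
Insert 427: h=0, h2=2, slots 0,2 occupied → index 4.
Insert 49: h=0, h2=2, slots 0,2,4 occupied → index 6.
Table: [168, 756, 973, ∅, 427, ∅, 49]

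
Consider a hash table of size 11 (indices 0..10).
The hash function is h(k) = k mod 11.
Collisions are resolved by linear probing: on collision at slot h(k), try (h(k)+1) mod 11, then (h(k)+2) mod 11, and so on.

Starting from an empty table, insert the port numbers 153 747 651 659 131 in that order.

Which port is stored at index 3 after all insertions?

Insert 153: h=10, slot 10 empty => index 10.
Insert 747: h=10, slot 10 occupied => index 0.
Insert 651: h=2, slot 2 empty => index 2.
Insert 659: h=10, slots 10,0 occupied => index 1.
Insert 131: h=10, slots 10,0,1,2 occupied => index 3.
Table: [747, 659, 651, 131, —, —, —, —, —, —, 153]

131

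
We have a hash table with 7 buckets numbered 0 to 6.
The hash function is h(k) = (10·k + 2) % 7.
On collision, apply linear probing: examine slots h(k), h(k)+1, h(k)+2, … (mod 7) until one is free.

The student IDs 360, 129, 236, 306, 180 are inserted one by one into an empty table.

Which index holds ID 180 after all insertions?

360 hashes to 4; slot 4 is free => place at 4.
129 hashes to 4; 4 taken => place at 5.
236 hashes to 3; slot 3 is free => place at 3.
306 hashes to 3; 3,4,5 taken => place at 6.
180 hashes to 3; 3,4,5,6 taken => place at 0.
Table: [180, ∅, ∅, 236, 360, 129, 306]

0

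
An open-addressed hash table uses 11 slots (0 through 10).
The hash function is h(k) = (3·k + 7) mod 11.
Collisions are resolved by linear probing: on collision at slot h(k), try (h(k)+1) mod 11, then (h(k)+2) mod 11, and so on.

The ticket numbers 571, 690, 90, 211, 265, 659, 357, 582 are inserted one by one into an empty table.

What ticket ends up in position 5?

571 hashes to 4; slot 4 is free => place at 4.
690 hashes to 9; slot 9 is free => place at 9.
90 hashes to 2; slot 2 is free => place at 2.
211 hashes to 2; 2 taken => place at 3.
265 hashes to 10; slot 10 is free => place at 10.
659 hashes to 4; 4 taken => place at 5.
357 hashes to 0; slot 0 is free => place at 0.
582 hashes to 4; 4,5 taken => place at 6.
Table: [357, -, 90, 211, 571, 659, 582, -, -, 690, 265]

659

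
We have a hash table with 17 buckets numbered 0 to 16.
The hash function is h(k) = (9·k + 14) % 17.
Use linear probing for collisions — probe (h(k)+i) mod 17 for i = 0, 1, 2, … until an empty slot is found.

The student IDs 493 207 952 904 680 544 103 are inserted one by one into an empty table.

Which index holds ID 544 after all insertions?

493: h=14 => slot 14
207: h=7 => slot 7
952: h=14, probe 14,15 => slot 15
904: h=7, probe 7,8 => slot 8
680: h=14, probe 14,15,16 => slot 16
544: h=14, probe 14,15,16,0 => slot 0
103: h=6 => slot 6
Table: [544, ∅, ∅, ∅, ∅, ∅, 103, 207, 904, ∅, ∅, ∅, ∅, ∅, 493, 952, 680]

0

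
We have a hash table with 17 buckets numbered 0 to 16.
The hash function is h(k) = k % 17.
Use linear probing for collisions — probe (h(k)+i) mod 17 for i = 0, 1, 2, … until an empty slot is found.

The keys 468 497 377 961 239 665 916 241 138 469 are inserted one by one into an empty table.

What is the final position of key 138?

Insert 468: h=9, slot 9 empty => index 9.
Insert 497: h=4, slot 4 empty => index 4.
Insert 377: h=3, slot 3 empty => index 3.
Insert 961: h=9, slot 9 occupied => index 10.
Insert 239: h=1, slot 1 empty => index 1.
Insert 665: h=2, slot 2 empty => index 2.
Insert 916: h=15, slot 15 empty => index 15.
Insert 241: h=3, slots 3,4 occupied => index 5.
Insert 138: h=2, slots 2,3,4,5 occupied => index 6.
Insert 469: h=10, slot 10 occupied => index 11.
Table: [-, 239, 665, 377, 497, 241, 138, -, -, 468, 961, 469, -, -, -, 916, -]

6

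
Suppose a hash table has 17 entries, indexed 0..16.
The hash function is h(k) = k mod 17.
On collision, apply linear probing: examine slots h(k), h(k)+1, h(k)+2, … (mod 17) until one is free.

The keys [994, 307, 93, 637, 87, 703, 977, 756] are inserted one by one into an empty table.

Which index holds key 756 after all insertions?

12

994: h=8 => slot 8
307: h=1 => slot 1
93: h=8, probe 8,9 => slot 9
637: h=8, probe 8,9,10 => slot 10
87: h=2 => slot 2
703: h=6 => slot 6
977: h=8, probe 8,9,10,11 => slot 11
756: h=8, probe 8,9,10,11,12 => slot 12
Table: [., 307, 87, ., ., ., 703, ., 994, 93, 637, 977, 756, ., ., ., .]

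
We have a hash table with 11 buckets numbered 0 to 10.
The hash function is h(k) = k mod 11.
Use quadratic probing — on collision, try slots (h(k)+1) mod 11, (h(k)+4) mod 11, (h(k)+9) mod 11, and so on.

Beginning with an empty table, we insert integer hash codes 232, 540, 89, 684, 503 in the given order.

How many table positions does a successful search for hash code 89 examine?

3

232: h=1 → slot 1
540: h=1, probe 1,2 → slot 2
89: h=1, probe 1,2,5 → slot 5
684: h=2, probe 2,3 → slot 3
503: h=8 → slot 8
Table: [-, 232, 540, 684, -, 89, -, -, 503, -, -]
Lookup 89: h=1, probe 1,2,5 → found at 5.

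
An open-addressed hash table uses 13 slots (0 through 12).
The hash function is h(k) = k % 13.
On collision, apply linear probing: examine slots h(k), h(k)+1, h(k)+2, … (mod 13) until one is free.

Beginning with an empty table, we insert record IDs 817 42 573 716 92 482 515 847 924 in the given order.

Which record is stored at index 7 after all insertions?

924

817: h=11 → slot 11
42: h=3 → slot 3
573: h=1 → slot 1
716: h=1, probe 1,2 → slot 2
92: h=1, probe 1,2,3,4 → slot 4
482: h=1, probe 1,2,3,4,5 → slot 5
515: h=8 → slot 8
847: h=2, probe 2,3,4,5,6 → slot 6
924: h=1, probe 1,2,3,4,5,6,7 → slot 7
Table: [∅, 573, 716, 42, 92, 482, 847, 924, 515, ∅, ∅, 817, ∅]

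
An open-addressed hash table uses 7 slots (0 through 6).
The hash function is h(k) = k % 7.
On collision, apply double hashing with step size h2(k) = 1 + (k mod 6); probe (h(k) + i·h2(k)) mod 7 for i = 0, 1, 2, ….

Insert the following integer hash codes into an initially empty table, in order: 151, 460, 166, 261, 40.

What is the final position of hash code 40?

Insert 151: h=4, slot 4 empty => index 4.
Insert 460: h=5, slot 5 empty => index 5.
Insert 166: h=5, h2=5, slot 5 occupied => index 3.
Insert 261: h=2, slot 2 empty => index 2.
Insert 40: h=5, h2=5, slots 5,3 occupied => index 1.
Table: [-, 40, 261, 166, 151, 460, -]

1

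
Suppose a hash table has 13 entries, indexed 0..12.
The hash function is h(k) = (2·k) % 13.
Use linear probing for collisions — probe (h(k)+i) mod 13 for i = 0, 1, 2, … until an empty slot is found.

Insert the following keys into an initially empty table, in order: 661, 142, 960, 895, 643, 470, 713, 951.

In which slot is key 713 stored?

661 hashes to 9; slot 9 is free => place at 9.
142 hashes to 11; slot 11 is free => place at 11.
960 hashes to 9; 9 taken => place at 10.
895 hashes to 9; 9,10,11 taken => place at 12.
643 hashes to 12; 12 taken => place at 0.
470 hashes to 4; slot 4 is free => place at 4.
713 hashes to 9; 9,10,11,12,0 taken => place at 1.
951 hashes to 4; 4 taken => place at 5.
Table: [643, 713, _, _, 470, 951, _, _, _, 661, 960, 142, 895]

1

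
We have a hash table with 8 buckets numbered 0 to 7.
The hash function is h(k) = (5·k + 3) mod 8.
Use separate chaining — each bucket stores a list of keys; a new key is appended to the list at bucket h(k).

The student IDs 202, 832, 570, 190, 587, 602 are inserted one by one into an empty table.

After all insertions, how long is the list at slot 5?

3

Insert 202: h=5, bucket 5 empty → new chain.
Insert 832: h=3, bucket 3 empty → new chain.
Insert 570: h=5, bucket 5 nonempty → append to chain.
Insert 190: h=1, bucket 1 empty → new chain.
Insert 587: h=2, bucket 2 empty → new chain.
Insert 602: h=5, bucket 5 nonempty → append to chain.
Final buckets:
0: —
1: 190
2: 587
3: 832
4: —
5: 202 -> 570 -> 602
6: —
7: —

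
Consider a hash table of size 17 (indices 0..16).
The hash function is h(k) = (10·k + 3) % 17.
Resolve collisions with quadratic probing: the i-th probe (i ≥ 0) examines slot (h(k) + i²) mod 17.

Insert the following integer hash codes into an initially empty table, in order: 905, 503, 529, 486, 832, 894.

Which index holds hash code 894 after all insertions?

Insert 905: h=9, slot 9 empty -> index 9.
Insert 503: h=1, slot 1 empty -> index 1.
Insert 529: h=6, slot 6 empty -> index 6.
Insert 486: h=1, slot 1 occupied -> index 2.
Insert 832: h=10, slot 10 empty -> index 10.
Insert 894: h=1, slots 1,2 occupied -> index 5.
Table: [∅, 503, 486, ∅, ∅, 894, 529, ∅, ∅, 905, 832, ∅, ∅, ∅, ∅, ∅, ∅]

5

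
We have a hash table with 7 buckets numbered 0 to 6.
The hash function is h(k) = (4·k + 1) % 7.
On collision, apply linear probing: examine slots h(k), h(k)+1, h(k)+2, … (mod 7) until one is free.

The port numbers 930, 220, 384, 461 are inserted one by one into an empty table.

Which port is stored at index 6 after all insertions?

930 hashes to 4; slot 4 is free → place at 4.
220 hashes to 6; slot 6 is free → place at 6.
384 hashes to 4; 4 taken → place at 5.
461 hashes to 4; 4,5,6 taken → place at 0.
Table: [461, —, —, —, 930, 384, 220]

220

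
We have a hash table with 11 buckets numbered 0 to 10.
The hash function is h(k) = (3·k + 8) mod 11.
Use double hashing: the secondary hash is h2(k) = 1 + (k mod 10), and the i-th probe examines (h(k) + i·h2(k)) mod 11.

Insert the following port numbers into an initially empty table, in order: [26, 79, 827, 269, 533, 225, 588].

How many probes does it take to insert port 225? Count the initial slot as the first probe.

2

26 hashes to 9; slot 9 is free -> place at 9.
79 hashes to 3; slot 3 is free -> place at 3.
827 hashes to 3, h2=8; 3 taken -> place at 0.
269 hashes to 1; slot 1 is free -> place at 1.
533 hashes to 1, h2=4; 1 taken -> place at 5.
225 hashes to 1, h2=6; 1 taken -> place at 7.
588 hashes to 1, h2=9; 1 taken -> place at 10.
Table: [827, 269, —, 79, —, 533, —, 225, —, 26, 588]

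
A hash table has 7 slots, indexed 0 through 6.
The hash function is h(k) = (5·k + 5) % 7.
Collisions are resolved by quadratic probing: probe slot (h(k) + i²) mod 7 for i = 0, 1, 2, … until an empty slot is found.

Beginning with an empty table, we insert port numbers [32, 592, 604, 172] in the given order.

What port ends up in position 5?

32 hashes to 4; slot 4 is free → place at 4.
592 hashes to 4; 4 taken → place at 5.
604 hashes to 1; slot 1 is free → place at 1.
172 hashes to 4; 4,5,1 taken → place at 6.
Table: [_, 604, _, _, 32, 592, 172]

592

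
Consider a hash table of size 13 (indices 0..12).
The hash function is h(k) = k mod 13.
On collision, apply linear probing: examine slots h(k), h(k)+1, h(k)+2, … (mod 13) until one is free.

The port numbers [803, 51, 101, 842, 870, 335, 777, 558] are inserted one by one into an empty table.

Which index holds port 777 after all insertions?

3

803: h=10 -> slot 10
51: h=12 -> slot 12
101: h=10, probe 10,11 -> slot 11
842: h=10, probe 10,11,12,0 -> slot 0
870: h=12, probe 12,0,1 -> slot 1
335: h=10, probe 10,11,12,0,1,2 -> slot 2
777: h=10, probe 10,11,12,0,1,2,3 -> slot 3
558: h=12, probe 12,0,1,2,3,4 -> slot 4
Table: [842, 870, 335, 777, 558, —, —, —, —, —, 803, 101, 51]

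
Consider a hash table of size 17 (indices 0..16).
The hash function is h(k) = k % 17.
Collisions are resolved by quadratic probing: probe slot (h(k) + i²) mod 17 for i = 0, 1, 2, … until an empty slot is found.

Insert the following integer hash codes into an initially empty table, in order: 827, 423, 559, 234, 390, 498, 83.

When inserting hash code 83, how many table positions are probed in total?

827: h=11 → slot 11
423: h=15 → slot 15
559: h=15, probe 15,16 → slot 16
234: h=13 → slot 13
390: h=16, probe 16,0 → slot 0
498: h=5 → slot 5
83: h=15, probe 15,16,2 → slot 2
Table: [390, ., 83, ., ., 498, ., ., ., ., ., 827, ., 234, ., 423, 559]

3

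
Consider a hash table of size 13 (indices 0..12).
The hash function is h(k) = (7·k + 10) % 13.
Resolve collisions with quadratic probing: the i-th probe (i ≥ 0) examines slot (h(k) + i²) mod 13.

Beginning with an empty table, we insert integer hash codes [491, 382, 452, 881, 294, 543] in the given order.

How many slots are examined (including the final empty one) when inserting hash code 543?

5

Insert 491: h=2, slot 2 empty => index 2.
Insert 382: h=6, slot 6 empty => index 6.
Insert 452: h=2, slot 2 occupied => index 3.
Insert 881: h=2, slots 2,3,6 occupied => index 11.
Insert 294: h=1, slot 1 empty => index 1.
Insert 543: h=2, slots 2,3,6,11 occupied => index 5.
Table: [-, 294, 491, 452, -, 543, 382, -, -, -, -, 881, -]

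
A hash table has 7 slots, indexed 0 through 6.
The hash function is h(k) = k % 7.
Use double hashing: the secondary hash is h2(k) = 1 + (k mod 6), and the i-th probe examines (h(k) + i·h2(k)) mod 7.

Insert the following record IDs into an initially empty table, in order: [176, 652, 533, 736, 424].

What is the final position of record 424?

176 hashes to 1; slot 1 is free => place at 1.
652 hashes to 1, h2=5; 1 taken => place at 6.
533 hashes to 1, h2=6; 1 taken => place at 0.
736 hashes to 1, h2=5; 1,6 taken => place at 4.
424 hashes to 4, h2=5; 4 taken => place at 2.
Table: [533, 176, 424, ∅, 736, ∅, 652]

2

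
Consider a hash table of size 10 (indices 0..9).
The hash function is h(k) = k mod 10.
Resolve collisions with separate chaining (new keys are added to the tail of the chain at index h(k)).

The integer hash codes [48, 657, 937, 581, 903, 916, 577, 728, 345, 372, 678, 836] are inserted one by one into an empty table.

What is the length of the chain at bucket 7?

Insert 48: h=8, bucket 8 empty → new chain.
Insert 657: h=7, bucket 7 empty → new chain.
Insert 937: h=7, bucket 7 nonempty → append to chain.
Insert 581: h=1, bucket 1 empty → new chain.
Insert 903: h=3, bucket 3 empty → new chain.
Insert 916: h=6, bucket 6 empty → new chain.
Insert 577: h=7, bucket 7 nonempty → append to chain.
Insert 728: h=8, bucket 8 nonempty → append to chain.
Insert 345: h=5, bucket 5 empty → new chain.
Insert 372: h=2, bucket 2 empty → new chain.
Insert 678: h=8, bucket 8 nonempty → append to chain.
Insert 836: h=6, bucket 6 nonempty → append to chain.
Final buckets:
0: _
1: 581
2: 372
3: 903
4: _
5: 345
6: 916 -> 836
7: 657 -> 937 -> 577
8: 48 -> 728 -> 678
9: _

3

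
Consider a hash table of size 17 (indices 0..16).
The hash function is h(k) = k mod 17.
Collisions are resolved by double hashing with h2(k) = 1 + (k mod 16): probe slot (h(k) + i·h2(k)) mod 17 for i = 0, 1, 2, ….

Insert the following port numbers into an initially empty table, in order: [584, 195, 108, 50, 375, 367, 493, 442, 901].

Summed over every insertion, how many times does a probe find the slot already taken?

4

Insert 584: h=6, slot 6 empty -> index 6.
Insert 195: h=8, slot 8 empty -> index 8.
Insert 108: h=6, h2=13, slot 6 occupied -> index 2.
Insert 50: h=16, slot 16 empty -> index 16.
Insert 375: h=1, slot 1 empty -> index 1.
Insert 367: h=10, slot 10 empty -> index 10.
Insert 493: h=0, slot 0 empty -> index 0.
Insert 442: h=0, h2=11, slot 0 occupied -> index 11.
Insert 901: h=0, h2=6, slots 0,6 occupied -> index 12.
Table: [493, 375, 108, —, —, —, 584, —, 195, —, 367, 442, 901, —, —, —, 50]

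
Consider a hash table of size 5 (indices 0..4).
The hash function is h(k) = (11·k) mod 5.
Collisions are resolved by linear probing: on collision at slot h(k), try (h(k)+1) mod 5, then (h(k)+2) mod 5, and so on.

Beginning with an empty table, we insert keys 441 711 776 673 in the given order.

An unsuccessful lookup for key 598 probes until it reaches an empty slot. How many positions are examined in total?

441 hashes to 1; slot 1 is free -> place at 1.
711 hashes to 1; 1 taken -> place at 2.
776 hashes to 1; 1,2 taken -> place at 3.
673 hashes to 3; 3 taken -> place at 4.
Table: [_, 441, 711, 776, 673]
Lookup 598: h=3, probe 3,4,0 → slot 0 empty, not found.

3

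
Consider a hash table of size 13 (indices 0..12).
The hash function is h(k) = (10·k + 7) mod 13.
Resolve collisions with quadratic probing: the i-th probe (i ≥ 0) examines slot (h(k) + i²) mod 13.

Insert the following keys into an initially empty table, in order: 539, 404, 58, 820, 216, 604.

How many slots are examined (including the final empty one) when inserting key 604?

3

539 hashes to 2; slot 2 is free -> place at 2.
404 hashes to 4; slot 4 is free -> place at 4.
58 hashes to 2; 2 taken -> place at 3.
820 hashes to 4; 4 taken -> place at 5.
216 hashes to 9; slot 9 is free -> place at 9.
604 hashes to 2; 2,3 taken -> place at 6.
Table: [., ., 539, 58, 404, 820, 604, ., ., 216, ., ., .]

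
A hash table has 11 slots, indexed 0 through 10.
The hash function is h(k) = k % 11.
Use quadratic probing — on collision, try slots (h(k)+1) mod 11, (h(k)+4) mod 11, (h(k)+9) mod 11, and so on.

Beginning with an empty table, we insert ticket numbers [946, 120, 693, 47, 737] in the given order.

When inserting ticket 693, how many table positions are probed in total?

2

946: h=0 => slot 0
120: h=10 => slot 10
693: h=0, probe 0,1 => slot 1
47: h=3 => slot 3
737: h=0, probe 0,1,4 => slot 4
Table: [946, 693, ∅, 47, 737, ∅, ∅, ∅, ∅, ∅, 120]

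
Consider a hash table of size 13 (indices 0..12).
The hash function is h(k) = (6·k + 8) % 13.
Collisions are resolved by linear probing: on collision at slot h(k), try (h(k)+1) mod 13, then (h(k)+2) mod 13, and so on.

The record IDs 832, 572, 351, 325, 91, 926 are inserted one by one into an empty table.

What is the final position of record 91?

12

832: h=8 -> slot 8
572: h=8, probe 8,9 -> slot 9
351: h=8, probe 8,9,10 -> slot 10
325: h=8, probe 8,9,10,11 -> slot 11
91: h=8, probe 8,9,10,11,12 -> slot 12
926: h=0 -> slot 0
Table: [926, _, _, _, _, _, _, _, 832, 572, 351, 325, 91]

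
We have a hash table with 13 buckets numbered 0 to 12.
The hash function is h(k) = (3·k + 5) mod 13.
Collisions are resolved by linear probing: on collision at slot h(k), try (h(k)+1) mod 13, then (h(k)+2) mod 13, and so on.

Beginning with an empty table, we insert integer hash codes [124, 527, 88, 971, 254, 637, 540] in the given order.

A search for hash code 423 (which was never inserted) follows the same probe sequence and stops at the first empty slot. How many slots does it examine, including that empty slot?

5

Insert 124: h=0, slot 0 empty → index 0.
Insert 527: h=0, slot 0 occupied → index 1.
Insert 88: h=9, slot 9 empty → index 9.
Insert 971: h=6, slot 6 empty → index 6.
Insert 254: h=0, slots 0,1 occupied → index 2.
Insert 637: h=5, slot 5 empty → index 5.
Insert 540: h=0, slots 0,1,2 occupied → index 3.
Table: [124, 527, 254, 540, _, 637, 971, _, _, 88, _, _, _]
Lookup 423: h=0, probe 0,1,2,3,4 → slot 4 empty, not found.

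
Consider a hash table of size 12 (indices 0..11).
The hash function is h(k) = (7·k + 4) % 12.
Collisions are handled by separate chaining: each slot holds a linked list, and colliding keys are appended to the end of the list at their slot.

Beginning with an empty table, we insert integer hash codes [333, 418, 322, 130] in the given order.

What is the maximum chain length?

Insert 333: h=7, bucket 7 empty -> new chain.
Insert 418: h=2, bucket 2 empty -> new chain.
Insert 322: h=2, bucket 2 nonempty -> append to chain.
Insert 130: h=2, bucket 2 nonempty -> append to chain.
Final buckets:
0: .
1: .
2: 418 -> 322 -> 130
3: .
4: .
5: .
6: .
7: 333
8: .
9: .
10: .
11: .

3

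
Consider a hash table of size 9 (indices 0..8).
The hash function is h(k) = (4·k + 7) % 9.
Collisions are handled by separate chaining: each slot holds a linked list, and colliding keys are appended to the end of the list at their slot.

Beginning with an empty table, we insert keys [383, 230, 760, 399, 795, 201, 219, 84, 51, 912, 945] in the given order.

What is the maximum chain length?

Insert 383: h=0, bucket 0 empty → new chain.
Insert 230: h=0, bucket 0 nonempty → append to chain.
Insert 760: h=5, bucket 5 empty → new chain.
Insert 399: h=1, bucket 1 empty → new chain.
Insert 795: h=1, bucket 1 nonempty → append to chain.
Insert 201: h=1, bucket 1 nonempty → append to chain.
Insert 219: h=1, bucket 1 nonempty → append to chain.
Insert 84: h=1, bucket 1 nonempty → append to chain.
Insert 51: h=4, bucket 4 empty → new chain.
Insert 912: h=1, bucket 1 nonempty → append to chain.
Insert 945: h=7, bucket 7 empty → new chain.
Final buckets:
0: 383 -> 230
1: 399 -> 795 -> 201 -> 219 -> 84 -> 912
2: —
3: —
4: 51
5: 760
6: —
7: 945
8: —

6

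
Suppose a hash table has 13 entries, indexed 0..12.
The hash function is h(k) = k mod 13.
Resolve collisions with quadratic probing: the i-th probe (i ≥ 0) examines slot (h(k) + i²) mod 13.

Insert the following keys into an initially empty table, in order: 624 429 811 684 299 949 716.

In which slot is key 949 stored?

Insert 624: h=0, slot 0 empty -> index 0.
Insert 429: h=0, slot 0 occupied -> index 1.
Insert 811: h=5, slot 5 empty -> index 5.
Insert 684: h=8, slot 8 empty -> index 8.
Insert 299: h=0, slots 0,1 occupied -> index 4.
Insert 949: h=0, slots 0,1,4 occupied -> index 9.
Insert 716: h=1, slot 1 occupied -> index 2.
Table: [624, 429, 716, —, 299, 811, —, —, 684, 949, —, —, —]

9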